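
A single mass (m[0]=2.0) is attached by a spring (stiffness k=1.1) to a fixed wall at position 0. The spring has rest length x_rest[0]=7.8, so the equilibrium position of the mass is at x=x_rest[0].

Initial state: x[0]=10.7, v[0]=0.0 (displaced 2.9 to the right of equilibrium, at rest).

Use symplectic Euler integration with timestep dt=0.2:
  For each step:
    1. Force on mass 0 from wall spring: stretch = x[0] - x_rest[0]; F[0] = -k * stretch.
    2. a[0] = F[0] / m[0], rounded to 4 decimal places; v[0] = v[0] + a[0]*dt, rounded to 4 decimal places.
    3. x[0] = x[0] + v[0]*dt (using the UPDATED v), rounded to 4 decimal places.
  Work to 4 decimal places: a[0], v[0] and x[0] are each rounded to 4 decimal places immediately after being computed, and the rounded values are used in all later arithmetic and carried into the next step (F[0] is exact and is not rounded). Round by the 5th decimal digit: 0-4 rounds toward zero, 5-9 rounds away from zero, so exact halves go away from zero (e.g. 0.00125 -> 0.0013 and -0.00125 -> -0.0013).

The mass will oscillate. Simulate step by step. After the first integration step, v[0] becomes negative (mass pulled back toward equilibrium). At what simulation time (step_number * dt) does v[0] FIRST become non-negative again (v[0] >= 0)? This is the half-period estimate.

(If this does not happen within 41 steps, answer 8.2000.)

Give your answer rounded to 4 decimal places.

Step 0: x=[10.7000] v=[0.0000]
Step 1: x=[10.6362] v=[-0.3190]
Step 2: x=[10.5100] v=[-0.6310]
Step 3: x=[10.3242] v=[-0.9291]
Step 4: x=[10.0828] v=[-1.2068]
Step 5: x=[9.7912] v=[-1.4579]
Step 6: x=[9.4558] v=[-1.6769]
Step 7: x=[9.0840] v=[-1.8590]
Step 8: x=[8.6840] v=[-2.0002]
Step 9: x=[8.2645] v=[-2.0974]
Step 10: x=[7.8348] v=[-2.1485]
Step 11: x=[7.4043] v=[-2.1523]
Step 12: x=[6.9825] v=[-2.1088]
Step 13: x=[6.5787] v=[-2.0189]
Step 14: x=[6.2018] v=[-1.8846]
Step 15: x=[5.8600] v=[-1.7088]
Step 16: x=[5.5609] v=[-1.4954]
Step 17: x=[5.3111] v=[-1.2491]
Step 18: x=[5.1160] v=[-0.9753]
Step 19: x=[4.9800] v=[-0.6801]
Step 20: x=[4.9060] v=[-0.3699]
Step 21: x=[4.8957] v=[-0.0516]
Step 22: x=[4.9493] v=[0.2679]
First v>=0 after going negative at step 22, time=4.4000

Answer: 4.4000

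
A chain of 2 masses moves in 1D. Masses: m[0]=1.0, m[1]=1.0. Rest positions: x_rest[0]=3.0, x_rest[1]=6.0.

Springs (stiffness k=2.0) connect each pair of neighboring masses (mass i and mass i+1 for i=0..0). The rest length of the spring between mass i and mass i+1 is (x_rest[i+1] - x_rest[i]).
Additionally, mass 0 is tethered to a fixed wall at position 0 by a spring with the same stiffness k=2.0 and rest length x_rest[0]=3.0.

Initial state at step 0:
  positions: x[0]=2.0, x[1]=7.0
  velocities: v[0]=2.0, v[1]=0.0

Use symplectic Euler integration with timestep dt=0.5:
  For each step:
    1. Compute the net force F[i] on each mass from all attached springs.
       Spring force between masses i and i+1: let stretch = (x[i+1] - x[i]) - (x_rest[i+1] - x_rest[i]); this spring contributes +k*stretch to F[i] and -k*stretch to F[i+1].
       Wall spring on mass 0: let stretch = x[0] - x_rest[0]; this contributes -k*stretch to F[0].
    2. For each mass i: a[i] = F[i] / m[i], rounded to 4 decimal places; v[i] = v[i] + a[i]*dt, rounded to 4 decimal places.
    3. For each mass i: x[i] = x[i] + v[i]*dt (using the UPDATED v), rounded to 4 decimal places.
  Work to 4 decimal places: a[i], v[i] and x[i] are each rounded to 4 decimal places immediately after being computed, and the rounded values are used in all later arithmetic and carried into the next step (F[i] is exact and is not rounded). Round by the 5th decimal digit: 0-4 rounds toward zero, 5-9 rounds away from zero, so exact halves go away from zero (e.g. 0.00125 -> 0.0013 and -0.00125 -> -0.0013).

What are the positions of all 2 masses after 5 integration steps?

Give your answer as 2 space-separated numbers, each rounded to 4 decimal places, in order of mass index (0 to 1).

Step 0: x=[2.0000 7.0000] v=[2.0000 0.0000]
Step 1: x=[4.5000 6.0000] v=[5.0000 -2.0000]
Step 2: x=[5.5000 5.7500] v=[2.0000 -0.5000]
Step 3: x=[3.8750 6.8750] v=[-3.2500 2.2500]
Step 4: x=[1.8125 8.0000] v=[-4.1250 2.2500]
Step 5: x=[1.9375 7.5313] v=[0.2500 -0.9375]

Answer: 1.9375 7.5313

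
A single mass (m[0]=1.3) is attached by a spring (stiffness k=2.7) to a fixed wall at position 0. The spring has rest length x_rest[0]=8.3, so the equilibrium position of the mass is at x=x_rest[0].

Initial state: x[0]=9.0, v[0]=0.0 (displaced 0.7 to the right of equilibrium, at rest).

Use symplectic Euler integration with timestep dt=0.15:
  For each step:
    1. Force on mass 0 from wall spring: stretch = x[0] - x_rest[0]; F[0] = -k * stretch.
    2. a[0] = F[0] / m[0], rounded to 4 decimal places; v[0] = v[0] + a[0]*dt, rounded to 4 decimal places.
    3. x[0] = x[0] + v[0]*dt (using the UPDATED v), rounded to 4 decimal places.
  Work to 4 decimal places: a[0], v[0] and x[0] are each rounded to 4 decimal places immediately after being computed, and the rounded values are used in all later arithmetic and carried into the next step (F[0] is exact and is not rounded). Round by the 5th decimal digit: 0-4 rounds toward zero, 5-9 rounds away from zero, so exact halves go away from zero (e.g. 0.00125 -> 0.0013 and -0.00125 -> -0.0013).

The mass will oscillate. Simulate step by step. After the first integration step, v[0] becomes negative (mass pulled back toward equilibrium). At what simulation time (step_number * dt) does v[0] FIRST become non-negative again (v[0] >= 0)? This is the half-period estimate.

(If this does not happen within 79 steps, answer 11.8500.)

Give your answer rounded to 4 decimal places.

Step 0: x=[9.0000] v=[0.0000]
Step 1: x=[8.9673] v=[-0.2181]
Step 2: x=[8.9034] v=[-0.4260]
Step 3: x=[8.8113] v=[-0.6140]
Step 4: x=[8.6953] v=[-0.7733]
Step 5: x=[8.5608] v=[-0.8965]
Step 6: x=[8.4141] v=[-0.9778]
Step 7: x=[8.2621] v=[-1.0134]
Step 8: x=[8.1119] v=[-1.0016]
Step 9: x=[7.9705] v=[-0.9430]
Step 10: x=[7.8444] v=[-0.8404]
Step 11: x=[7.7396] v=[-0.6985]
Step 12: x=[7.6610] v=[-0.5239]
Step 13: x=[7.6123] v=[-0.3248]
Step 14: x=[7.5957] v=[-0.1106]
Step 15: x=[7.6120] v=[0.1088]
First v>=0 after going negative at step 15, time=2.2500

Answer: 2.2500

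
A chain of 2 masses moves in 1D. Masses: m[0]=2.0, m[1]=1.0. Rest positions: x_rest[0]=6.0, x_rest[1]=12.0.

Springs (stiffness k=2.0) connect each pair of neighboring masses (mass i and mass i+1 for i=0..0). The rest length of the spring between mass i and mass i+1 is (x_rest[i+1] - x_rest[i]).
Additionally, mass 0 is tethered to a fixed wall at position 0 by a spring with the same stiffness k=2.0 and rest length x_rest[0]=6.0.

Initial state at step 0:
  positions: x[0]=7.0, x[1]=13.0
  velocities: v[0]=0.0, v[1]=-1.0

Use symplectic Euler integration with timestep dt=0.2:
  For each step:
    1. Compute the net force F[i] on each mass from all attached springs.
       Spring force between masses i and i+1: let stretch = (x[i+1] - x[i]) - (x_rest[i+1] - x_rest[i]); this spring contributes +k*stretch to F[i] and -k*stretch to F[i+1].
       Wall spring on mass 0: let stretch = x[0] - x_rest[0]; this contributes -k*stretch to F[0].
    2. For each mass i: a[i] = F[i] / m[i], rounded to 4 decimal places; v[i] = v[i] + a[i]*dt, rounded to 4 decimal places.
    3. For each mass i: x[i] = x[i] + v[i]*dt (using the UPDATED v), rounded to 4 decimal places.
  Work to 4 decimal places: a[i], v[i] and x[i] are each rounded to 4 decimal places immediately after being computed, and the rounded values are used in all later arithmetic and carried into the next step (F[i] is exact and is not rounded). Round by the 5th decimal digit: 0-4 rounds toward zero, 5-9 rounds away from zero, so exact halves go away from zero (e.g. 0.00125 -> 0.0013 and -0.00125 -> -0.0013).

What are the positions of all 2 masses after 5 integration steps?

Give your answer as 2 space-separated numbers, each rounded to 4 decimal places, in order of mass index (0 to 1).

Answer: 6.3672 12.1834

Derivation:
Step 0: x=[7.0000 13.0000] v=[0.0000 -1.0000]
Step 1: x=[6.9600 12.8000] v=[-0.2000 -1.0000]
Step 2: x=[6.8752 12.6128] v=[-0.4240 -0.9360]
Step 3: x=[6.7449 12.4466] v=[-0.6515 -0.8310]
Step 4: x=[6.5729 12.3043] v=[-0.8601 -0.7117]
Step 5: x=[6.3672 12.1834] v=[-1.0284 -0.6043]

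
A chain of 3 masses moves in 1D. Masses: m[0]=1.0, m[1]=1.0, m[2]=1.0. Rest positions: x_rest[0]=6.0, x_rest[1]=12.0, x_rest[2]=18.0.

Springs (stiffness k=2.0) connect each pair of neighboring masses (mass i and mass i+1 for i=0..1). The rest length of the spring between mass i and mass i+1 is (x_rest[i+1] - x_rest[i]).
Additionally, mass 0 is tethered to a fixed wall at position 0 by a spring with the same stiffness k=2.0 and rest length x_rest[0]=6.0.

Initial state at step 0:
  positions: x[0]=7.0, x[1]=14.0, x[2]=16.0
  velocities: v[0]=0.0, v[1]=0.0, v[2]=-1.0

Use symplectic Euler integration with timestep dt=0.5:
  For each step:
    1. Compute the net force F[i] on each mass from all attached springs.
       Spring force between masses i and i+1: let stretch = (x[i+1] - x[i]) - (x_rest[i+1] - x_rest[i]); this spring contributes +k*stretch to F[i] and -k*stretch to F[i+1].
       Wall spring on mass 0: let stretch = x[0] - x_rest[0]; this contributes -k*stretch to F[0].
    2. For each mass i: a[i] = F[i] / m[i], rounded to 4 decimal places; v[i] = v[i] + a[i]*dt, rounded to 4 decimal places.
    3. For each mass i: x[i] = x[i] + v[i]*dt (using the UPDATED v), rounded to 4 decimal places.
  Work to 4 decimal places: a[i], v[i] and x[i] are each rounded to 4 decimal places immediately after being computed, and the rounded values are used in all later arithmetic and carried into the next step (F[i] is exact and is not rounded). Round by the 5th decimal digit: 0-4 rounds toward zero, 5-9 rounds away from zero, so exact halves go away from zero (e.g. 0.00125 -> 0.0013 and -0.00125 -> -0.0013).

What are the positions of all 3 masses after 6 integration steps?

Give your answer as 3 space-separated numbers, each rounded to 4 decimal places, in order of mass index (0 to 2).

Step 0: x=[7.0000 14.0000 16.0000] v=[0.0000 0.0000 -1.0000]
Step 1: x=[7.0000 11.5000 17.5000] v=[0.0000 -5.0000 3.0000]
Step 2: x=[5.7500 9.7500 19.0000] v=[-2.5000 -3.5000 3.0000]
Step 3: x=[3.6250 10.6250 18.8750] v=[-4.2500 1.7500 -0.2500]
Step 4: x=[3.1875 12.1250 17.6250] v=[-0.8750 3.0000 -2.5000]
Step 5: x=[5.6250 11.9063 16.6250] v=[4.8750 -0.4375 -2.0000]
Step 6: x=[8.3907 10.9063 16.2657] v=[5.5313 -2.0001 -0.7187]

Answer: 8.3907 10.9063 16.2657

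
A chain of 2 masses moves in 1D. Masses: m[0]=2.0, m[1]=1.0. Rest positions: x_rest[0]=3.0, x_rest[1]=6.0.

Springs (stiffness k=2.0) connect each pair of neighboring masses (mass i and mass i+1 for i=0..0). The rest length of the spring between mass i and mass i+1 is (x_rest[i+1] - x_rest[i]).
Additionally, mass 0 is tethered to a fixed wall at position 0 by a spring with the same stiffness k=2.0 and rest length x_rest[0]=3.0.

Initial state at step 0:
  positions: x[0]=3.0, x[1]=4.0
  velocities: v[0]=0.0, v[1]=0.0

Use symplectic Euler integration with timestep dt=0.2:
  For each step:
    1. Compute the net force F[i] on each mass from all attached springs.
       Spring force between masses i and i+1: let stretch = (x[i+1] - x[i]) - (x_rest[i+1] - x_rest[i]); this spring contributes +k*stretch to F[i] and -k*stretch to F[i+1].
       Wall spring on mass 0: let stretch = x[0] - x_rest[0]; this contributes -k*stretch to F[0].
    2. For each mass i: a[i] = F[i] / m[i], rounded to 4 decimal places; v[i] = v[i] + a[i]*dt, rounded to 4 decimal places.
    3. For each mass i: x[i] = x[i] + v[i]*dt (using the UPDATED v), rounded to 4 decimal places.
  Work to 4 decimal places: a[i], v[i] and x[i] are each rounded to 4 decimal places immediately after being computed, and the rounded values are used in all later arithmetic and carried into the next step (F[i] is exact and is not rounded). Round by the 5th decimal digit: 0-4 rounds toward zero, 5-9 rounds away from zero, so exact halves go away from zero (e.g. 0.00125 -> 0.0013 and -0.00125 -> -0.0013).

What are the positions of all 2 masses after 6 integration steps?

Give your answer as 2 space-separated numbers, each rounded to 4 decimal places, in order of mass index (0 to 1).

Step 0: x=[3.0000 4.0000] v=[0.0000 0.0000]
Step 1: x=[2.9200 4.1600] v=[-0.4000 0.8000]
Step 2: x=[2.7728 4.4608] v=[-0.7360 1.5040]
Step 3: x=[2.5822 4.8666] v=[-0.9530 2.0288]
Step 4: x=[2.3797 5.3296] v=[-1.0126 2.3150]
Step 5: x=[2.2000 5.7966] v=[-0.8986 2.3350]
Step 6: x=[2.0761 6.2159] v=[-0.6193 2.0964]

Answer: 2.0761 6.2159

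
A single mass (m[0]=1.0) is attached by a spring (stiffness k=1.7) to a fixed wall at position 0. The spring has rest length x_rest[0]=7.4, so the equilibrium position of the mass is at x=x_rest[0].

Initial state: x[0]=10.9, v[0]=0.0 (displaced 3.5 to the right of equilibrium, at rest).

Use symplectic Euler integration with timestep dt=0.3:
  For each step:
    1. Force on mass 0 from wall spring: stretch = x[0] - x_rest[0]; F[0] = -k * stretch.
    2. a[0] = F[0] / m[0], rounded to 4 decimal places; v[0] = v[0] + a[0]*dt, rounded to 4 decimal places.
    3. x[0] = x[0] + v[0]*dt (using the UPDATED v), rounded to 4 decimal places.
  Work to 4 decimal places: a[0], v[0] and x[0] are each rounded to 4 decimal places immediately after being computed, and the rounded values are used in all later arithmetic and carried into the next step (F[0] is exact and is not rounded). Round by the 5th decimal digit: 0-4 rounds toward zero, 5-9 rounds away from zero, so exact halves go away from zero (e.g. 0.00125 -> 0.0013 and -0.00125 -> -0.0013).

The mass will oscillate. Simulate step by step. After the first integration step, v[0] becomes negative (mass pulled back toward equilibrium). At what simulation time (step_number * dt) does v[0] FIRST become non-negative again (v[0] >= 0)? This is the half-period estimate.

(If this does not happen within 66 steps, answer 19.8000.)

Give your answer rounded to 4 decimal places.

Answer: 2.4000

Derivation:
Step 0: x=[10.9000] v=[0.0000]
Step 1: x=[10.3645] v=[-1.7850]
Step 2: x=[9.3754] v=[-3.2969]
Step 3: x=[8.0841] v=[-4.3044]
Step 4: x=[6.6881] v=[-4.6533]
Step 5: x=[5.4010] v=[-4.2902]
Step 6: x=[4.4198] v=[-3.2707]
Step 7: x=[3.8946] v=[-1.7508]
Step 8: x=[3.9057] v=[0.0370]
First v>=0 after going negative at step 8, time=2.4000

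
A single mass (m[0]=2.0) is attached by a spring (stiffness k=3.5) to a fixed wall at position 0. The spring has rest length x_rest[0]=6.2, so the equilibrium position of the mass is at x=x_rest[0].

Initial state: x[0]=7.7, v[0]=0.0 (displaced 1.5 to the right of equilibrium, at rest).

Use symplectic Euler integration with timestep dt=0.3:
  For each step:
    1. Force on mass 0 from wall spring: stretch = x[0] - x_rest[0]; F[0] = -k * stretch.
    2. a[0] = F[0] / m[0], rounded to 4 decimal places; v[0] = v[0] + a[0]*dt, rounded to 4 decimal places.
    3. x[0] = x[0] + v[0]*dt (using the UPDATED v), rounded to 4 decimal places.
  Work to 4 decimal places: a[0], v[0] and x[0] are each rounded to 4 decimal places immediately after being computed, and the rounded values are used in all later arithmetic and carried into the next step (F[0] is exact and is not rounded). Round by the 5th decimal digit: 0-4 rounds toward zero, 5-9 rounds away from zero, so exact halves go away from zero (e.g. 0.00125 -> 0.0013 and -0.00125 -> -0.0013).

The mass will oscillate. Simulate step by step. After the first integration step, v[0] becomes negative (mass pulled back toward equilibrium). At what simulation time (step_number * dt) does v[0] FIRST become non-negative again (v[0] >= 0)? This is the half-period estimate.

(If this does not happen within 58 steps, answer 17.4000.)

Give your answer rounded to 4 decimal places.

Answer: 2.4000

Derivation:
Step 0: x=[7.7000] v=[0.0000]
Step 1: x=[7.4638] v=[-0.7875]
Step 2: x=[7.0285] v=[-1.4510]
Step 3: x=[6.4627] v=[-1.8860]
Step 4: x=[5.8555] v=[-2.0239]
Step 5: x=[5.3026] v=[-1.8430]
Step 6: x=[4.8910] v=[-1.3719]
Step 7: x=[4.6856] v=[-0.6847]
Step 8: x=[4.7187] v=[0.1104]
First v>=0 after going negative at step 8, time=2.4000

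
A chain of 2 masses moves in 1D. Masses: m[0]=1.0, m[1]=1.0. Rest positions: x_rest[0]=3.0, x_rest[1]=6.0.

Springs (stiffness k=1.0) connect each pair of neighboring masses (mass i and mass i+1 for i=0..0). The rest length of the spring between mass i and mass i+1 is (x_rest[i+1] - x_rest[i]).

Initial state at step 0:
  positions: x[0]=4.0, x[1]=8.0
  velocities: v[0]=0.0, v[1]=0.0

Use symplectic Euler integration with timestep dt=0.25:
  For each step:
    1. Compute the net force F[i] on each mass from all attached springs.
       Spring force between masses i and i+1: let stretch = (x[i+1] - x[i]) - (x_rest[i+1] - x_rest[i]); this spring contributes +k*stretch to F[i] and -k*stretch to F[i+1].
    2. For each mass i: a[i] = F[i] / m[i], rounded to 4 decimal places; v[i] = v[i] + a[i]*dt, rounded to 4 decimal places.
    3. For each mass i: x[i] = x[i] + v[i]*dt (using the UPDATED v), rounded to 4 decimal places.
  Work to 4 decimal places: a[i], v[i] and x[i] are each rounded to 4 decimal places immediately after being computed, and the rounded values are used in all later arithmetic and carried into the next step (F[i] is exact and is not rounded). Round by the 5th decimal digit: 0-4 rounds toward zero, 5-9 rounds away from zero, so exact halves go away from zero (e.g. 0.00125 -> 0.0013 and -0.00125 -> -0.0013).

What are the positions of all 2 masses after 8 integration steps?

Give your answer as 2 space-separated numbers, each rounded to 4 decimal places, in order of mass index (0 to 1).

Answer: 5.0044 6.9958

Derivation:
Step 0: x=[4.0000 8.0000] v=[0.0000 0.0000]
Step 1: x=[4.0625 7.9375] v=[0.2500 -0.2500]
Step 2: x=[4.1797 7.8203] v=[0.4688 -0.4688]
Step 3: x=[4.3370 7.6631] v=[0.6290 -0.6290]
Step 4: x=[4.5146 7.4855] v=[0.7105 -0.7105]
Step 5: x=[4.6904 7.3097] v=[0.7032 -0.7032]
Step 6: x=[4.8424 7.1577] v=[0.6080 -0.6080]
Step 7: x=[4.9516 7.0485] v=[0.4368 -0.4368]
Step 8: x=[5.0044 6.9958] v=[0.2110 -0.2110]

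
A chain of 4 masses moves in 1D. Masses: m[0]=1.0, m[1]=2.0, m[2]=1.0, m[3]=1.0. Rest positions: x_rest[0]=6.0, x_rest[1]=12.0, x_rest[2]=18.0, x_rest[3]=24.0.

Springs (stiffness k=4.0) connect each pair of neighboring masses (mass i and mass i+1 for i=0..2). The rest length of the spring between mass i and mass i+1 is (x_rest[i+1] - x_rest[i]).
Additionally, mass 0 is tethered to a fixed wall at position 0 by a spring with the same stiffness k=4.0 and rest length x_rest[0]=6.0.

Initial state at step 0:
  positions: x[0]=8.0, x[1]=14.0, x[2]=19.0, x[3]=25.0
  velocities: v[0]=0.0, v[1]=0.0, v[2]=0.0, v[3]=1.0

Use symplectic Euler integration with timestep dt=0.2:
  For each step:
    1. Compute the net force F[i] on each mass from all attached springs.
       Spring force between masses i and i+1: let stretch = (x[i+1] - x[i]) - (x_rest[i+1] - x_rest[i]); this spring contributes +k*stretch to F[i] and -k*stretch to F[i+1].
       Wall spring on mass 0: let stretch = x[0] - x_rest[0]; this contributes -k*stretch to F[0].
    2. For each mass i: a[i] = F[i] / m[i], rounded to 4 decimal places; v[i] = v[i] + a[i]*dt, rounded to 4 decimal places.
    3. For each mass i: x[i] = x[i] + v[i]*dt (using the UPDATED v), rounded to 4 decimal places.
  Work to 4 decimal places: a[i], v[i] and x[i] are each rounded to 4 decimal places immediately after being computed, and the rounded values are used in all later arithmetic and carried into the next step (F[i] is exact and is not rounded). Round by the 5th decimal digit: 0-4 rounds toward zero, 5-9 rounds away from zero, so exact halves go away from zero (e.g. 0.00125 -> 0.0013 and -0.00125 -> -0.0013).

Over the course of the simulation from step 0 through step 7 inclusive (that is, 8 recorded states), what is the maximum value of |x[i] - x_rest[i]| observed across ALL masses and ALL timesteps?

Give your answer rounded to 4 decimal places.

Answer: 2.5810

Derivation:
Step 0: x=[8.0000 14.0000 19.0000 25.0000] v=[0.0000 0.0000 0.0000 1.0000]
Step 1: x=[7.6800 13.9200 19.1600 25.2000] v=[-1.6000 -0.4000 0.8000 1.0000]
Step 2: x=[7.1296 13.7600 19.4480 25.3936] v=[-2.7520 -0.8000 1.4400 0.9680]
Step 3: x=[6.4993 13.5246 19.7772 25.5959] v=[-3.1514 -1.1770 1.6461 1.0115]
Step 4: x=[5.9532 13.2274 20.0370 25.8272] v=[-2.7306 -1.4861 1.2990 1.1565]
Step 5: x=[5.6184 12.8930 20.1337 26.0921] v=[-1.6738 -1.6719 0.4835 1.3243]
Step 6: x=[5.5486 12.5559 20.0252 26.3636] v=[-0.3488 -1.6855 -0.5423 1.3576]
Step 7: x=[5.7122 12.2558 19.7358 26.5810] v=[0.8182 -1.5007 -1.4470 1.0869]
Max displacement = 2.5810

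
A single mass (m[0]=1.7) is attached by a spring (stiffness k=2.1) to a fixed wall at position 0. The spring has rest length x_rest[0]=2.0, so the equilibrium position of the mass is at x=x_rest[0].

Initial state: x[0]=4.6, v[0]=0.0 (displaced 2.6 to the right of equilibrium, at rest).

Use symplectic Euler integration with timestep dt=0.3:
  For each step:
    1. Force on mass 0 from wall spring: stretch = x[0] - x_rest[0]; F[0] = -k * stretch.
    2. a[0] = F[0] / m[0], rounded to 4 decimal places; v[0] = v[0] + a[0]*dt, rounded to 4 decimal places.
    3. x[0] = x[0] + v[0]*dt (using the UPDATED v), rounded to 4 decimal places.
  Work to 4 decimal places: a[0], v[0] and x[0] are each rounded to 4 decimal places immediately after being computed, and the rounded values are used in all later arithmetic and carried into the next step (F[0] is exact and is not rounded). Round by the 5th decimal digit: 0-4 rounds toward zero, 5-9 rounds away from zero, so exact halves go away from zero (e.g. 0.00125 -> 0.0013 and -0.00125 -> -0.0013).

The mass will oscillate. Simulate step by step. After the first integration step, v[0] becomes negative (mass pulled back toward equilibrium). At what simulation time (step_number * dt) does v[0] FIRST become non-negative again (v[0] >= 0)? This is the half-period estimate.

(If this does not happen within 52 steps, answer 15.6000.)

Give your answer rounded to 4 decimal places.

Step 0: x=[4.6000] v=[0.0000]
Step 1: x=[4.3110] v=[-0.9635]
Step 2: x=[3.7650] v=[-1.8199]
Step 3: x=[3.0228] v=[-2.4740]
Step 4: x=[2.1669] v=[-2.8531]
Step 5: x=[1.2924] v=[-2.9150]
Step 6: x=[0.4966] v=[-2.6528]
Step 7: x=[-0.1321] v=[-2.0957]
Step 8: x=[-0.5238] v=[-1.3056]
Step 9: x=[-0.6349] v=[-0.3703]
Step 10: x=[-0.4530] v=[0.6062]
First v>=0 after going negative at step 10, time=3.0000

Answer: 3.0000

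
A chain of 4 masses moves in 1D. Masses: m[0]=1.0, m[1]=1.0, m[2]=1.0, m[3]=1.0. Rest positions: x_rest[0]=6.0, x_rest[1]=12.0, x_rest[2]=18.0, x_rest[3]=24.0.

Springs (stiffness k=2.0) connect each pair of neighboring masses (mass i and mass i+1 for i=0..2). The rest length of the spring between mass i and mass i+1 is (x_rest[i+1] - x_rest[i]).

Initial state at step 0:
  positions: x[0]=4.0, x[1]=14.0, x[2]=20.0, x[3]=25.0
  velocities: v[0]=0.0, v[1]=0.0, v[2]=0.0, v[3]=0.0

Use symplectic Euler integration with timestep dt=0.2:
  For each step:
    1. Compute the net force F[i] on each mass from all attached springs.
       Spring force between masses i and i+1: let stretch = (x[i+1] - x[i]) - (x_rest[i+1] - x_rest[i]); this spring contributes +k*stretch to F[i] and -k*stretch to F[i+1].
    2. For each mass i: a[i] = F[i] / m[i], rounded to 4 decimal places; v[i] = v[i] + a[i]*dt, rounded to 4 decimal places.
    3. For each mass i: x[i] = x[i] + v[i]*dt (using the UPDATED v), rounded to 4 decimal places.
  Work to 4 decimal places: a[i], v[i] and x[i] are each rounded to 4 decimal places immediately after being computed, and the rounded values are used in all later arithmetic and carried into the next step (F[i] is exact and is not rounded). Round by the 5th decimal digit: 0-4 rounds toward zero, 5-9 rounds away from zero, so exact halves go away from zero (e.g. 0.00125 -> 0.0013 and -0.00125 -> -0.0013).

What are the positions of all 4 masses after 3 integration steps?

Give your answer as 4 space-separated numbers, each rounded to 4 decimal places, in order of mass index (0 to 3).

Step 0: x=[4.0000 14.0000 20.0000 25.0000] v=[0.0000 0.0000 0.0000 0.0000]
Step 1: x=[4.3200 13.6800 19.9200 25.0800] v=[1.6000 -1.6000 -0.4000 0.4000]
Step 2: x=[4.9088 13.1104 19.7536 25.2272] v=[2.9440 -2.8480 -0.8320 0.7360]
Step 3: x=[5.6737 12.4161 19.4936 25.4165] v=[3.8246 -3.4714 -1.2998 0.9466]

Answer: 5.6737 12.4161 19.4936 25.4165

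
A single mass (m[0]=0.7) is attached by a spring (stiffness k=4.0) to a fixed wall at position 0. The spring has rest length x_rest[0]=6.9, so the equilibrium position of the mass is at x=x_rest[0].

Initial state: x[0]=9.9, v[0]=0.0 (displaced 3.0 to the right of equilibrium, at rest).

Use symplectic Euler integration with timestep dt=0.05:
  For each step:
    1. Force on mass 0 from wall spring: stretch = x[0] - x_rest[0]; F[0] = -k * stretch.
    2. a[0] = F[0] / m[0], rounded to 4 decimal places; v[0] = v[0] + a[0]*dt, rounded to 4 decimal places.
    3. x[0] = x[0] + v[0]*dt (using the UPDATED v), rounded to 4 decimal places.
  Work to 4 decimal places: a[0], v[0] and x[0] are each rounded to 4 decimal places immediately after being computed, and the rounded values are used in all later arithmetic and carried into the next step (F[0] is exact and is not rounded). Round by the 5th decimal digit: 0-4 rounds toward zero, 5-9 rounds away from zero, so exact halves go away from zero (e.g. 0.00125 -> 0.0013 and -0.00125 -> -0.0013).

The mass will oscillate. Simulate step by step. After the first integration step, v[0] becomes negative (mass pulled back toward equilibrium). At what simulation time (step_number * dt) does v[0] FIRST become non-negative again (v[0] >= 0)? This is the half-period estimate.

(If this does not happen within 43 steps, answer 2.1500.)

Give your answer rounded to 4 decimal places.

Answer: 1.3500

Derivation:
Step 0: x=[9.9000] v=[0.0000]
Step 1: x=[9.8571] v=[-0.8571]
Step 2: x=[9.7720] v=[-1.7020]
Step 3: x=[9.6459] v=[-2.5226]
Step 4: x=[9.4805] v=[-3.3071]
Step 5: x=[9.2783] v=[-4.0444]
Step 6: x=[9.0421] v=[-4.7239]
Step 7: x=[8.7753] v=[-5.3359]
Step 8: x=[8.4817] v=[-5.8717]
Step 9: x=[8.1655] v=[-6.3236]
Step 10: x=[7.8312] v=[-6.6852]
Step 11: x=[7.4836] v=[-6.9513]
Step 12: x=[7.1277] v=[-7.1180]
Step 13: x=[6.7685] v=[-7.1831]
Step 14: x=[6.4112] v=[-7.1455]
Step 15: x=[6.0609] v=[-7.0058]
Step 16: x=[5.7226] v=[-6.7661]
Step 17: x=[5.4011] v=[-6.4297]
Step 18: x=[5.1010] v=[-6.0014]
Step 19: x=[4.8266] v=[-5.4874]
Step 20: x=[4.5819] v=[-4.8950]
Step 21: x=[4.3703] v=[-4.2327]
Step 22: x=[4.1948] v=[-3.5099]
Step 23: x=[4.0580] v=[-2.7370]
Step 24: x=[3.9618] v=[-1.9250]
Step 25: x=[3.9075] v=[-1.0855]
Step 26: x=[3.8960] v=[-0.2305]
Step 27: x=[3.9274] v=[0.6278]
First v>=0 after going negative at step 27, time=1.3500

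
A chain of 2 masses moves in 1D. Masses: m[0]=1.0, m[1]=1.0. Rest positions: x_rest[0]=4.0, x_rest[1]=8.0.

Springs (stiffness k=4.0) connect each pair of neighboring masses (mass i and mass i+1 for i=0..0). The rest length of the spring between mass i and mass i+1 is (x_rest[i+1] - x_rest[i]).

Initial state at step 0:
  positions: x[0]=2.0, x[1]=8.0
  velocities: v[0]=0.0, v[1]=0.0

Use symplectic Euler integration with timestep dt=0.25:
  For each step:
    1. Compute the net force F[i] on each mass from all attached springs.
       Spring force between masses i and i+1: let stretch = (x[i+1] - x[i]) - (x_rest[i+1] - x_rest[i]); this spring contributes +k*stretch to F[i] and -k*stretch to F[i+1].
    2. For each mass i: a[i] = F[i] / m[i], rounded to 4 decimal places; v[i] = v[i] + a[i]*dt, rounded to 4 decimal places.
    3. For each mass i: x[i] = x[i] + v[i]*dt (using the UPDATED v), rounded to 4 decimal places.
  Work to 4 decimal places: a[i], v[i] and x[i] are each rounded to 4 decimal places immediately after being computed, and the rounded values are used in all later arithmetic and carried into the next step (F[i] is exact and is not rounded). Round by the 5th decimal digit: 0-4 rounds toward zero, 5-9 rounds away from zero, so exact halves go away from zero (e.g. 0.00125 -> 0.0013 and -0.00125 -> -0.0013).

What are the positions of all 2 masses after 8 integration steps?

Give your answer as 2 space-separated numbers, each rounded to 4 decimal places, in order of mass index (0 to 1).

Step 0: x=[2.0000 8.0000] v=[0.0000 0.0000]
Step 1: x=[2.5000 7.5000] v=[2.0000 -2.0000]
Step 2: x=[3.2500 6.7500] v=[3.0000 -3.0000]
Step 3: x=[3.8750 6.1250] v=[2.5000 -2.5000]
Step 4: x=[4.0625 5.9375] v=[0.7500 -0.7500]
Step 5: x=[3.7188 6.2813] v=[-1.3750 1.3750]
Step 6: x=[3.0157 6.9844] v=[-2.8125 2.8125]
Step 7: x=[2.3048 7.6954] v=[-2.8438 2.8438]
Step 8: x=[1.9415 8.0587] v=[-1.4532 1.4532]

Answer: 1.9415 8.0587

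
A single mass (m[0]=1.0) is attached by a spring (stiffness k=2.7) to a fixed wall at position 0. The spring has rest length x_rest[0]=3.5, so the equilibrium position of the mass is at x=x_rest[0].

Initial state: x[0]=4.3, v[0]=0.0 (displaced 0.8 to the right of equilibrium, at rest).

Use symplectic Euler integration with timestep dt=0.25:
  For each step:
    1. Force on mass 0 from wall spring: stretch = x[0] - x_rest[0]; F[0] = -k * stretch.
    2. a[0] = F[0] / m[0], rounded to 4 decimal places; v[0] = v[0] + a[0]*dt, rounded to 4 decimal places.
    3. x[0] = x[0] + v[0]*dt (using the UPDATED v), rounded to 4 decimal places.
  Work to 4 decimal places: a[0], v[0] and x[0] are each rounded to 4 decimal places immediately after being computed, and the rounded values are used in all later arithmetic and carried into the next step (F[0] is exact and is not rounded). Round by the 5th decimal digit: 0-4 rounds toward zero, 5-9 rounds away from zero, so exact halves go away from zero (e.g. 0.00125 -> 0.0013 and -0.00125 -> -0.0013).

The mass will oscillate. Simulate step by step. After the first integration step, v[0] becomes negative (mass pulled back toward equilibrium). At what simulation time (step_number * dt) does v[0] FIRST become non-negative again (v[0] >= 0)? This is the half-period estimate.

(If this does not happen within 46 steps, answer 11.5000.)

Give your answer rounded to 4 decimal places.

Answer: 2.0000

Derivation:
Step 0: x=[4.3000] v=[0.0000]
Step 1: x=[4.1650] v=[-0.5400]
Step 2: x=[3.9178] v=[-0.9889]
Step 3: x=[3.6001] v=[-1.2709]
Step 4: x=[3.2655] v=[-1.3385]
Step 5: x=[2.9705] v=[-1.1802]
Step 6: x=[2.7648] v=[-0.8228]
Step 7: x=[2.6832] v=[-0.3266]
Step 8: x=[2.7394] v=[0.2248]
First v>=0 after going negative at step 8, time=2.0000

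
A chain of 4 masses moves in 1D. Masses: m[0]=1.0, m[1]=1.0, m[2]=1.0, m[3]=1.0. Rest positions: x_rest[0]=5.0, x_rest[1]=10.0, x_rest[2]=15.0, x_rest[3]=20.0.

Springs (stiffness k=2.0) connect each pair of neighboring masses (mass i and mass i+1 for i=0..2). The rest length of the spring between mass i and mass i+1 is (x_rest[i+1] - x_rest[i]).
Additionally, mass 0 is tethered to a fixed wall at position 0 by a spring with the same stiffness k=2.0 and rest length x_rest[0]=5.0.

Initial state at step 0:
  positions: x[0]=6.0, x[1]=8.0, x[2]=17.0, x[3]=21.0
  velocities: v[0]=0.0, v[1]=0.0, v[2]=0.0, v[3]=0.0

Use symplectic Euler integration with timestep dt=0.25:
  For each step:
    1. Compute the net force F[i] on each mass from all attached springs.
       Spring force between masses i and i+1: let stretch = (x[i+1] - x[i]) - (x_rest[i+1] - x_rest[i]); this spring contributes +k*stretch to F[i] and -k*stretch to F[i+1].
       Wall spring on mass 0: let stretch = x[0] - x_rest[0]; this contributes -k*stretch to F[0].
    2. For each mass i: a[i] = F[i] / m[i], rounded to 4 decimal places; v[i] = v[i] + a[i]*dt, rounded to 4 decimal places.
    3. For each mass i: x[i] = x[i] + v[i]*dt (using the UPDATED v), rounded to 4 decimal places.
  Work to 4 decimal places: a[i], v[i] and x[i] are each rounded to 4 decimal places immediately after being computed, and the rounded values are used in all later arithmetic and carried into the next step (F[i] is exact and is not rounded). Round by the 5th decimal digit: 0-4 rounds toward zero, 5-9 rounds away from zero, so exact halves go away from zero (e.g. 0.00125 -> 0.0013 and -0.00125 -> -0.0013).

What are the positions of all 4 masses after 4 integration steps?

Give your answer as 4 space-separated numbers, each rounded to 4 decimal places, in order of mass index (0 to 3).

Step 0: x=[6.0000 8.0000 17.0000 21.0000] v=[0.0000 0.0000 0.0000 0.0000]
Step 1: x=[5.5000 8.8750 16.3750 21.1250] v=[-2.0000 3.5000 -2.5000 0.5000]
Step 2: x=[4.7344 10.2656 15.4063 21.2813] v=[-3.0625 5.5625 -3.8750 0.6250]
Step 3: x=[4.0684 11.6074 14.5293 21.3282] v=[-2.6641 5.3673 -3.5079 0.1875]
Step 4: x=[3.8362 12.3721 14.1370 21.1502] v=[-0.9288 3.0588 -1.5694 -0.7120]

Answer: 3.8362 12.3721 14.1370 21.1502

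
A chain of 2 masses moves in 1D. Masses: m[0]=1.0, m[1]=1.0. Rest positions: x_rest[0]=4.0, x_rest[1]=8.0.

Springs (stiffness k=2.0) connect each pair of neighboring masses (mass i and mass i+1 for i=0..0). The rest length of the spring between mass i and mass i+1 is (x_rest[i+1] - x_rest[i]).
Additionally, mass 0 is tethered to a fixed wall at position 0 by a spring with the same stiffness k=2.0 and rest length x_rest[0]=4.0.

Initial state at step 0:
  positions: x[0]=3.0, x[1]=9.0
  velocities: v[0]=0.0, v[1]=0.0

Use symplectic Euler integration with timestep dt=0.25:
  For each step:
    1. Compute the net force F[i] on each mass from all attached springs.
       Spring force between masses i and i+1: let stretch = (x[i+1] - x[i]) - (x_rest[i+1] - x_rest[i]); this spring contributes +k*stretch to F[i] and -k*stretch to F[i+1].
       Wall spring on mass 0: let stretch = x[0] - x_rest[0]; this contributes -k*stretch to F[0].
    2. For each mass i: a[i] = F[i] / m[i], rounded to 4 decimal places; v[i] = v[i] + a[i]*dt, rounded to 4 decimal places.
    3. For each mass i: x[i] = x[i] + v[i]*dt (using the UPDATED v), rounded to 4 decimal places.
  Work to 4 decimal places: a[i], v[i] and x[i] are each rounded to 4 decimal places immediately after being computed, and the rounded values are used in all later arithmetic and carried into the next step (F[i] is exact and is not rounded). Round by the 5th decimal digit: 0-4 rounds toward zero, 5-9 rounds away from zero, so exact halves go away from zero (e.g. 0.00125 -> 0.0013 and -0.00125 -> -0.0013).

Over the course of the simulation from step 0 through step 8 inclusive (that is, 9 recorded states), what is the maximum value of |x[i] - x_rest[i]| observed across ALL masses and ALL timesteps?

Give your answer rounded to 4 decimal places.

Answer: 1.2820

Derivation:
Step 0: x=[3.0000 9.0000] v=[0.0000 0.0000]
Step 1: x=[3.3750 8.7500] v=[1.5000 -1.0000]
Step 2: x=[4.0000 8.3281] v=[2.5000 -1.6875]
Step 3: x=[4.6660 7.8652] v=[2.6641 -1.8516]
Step 4: x=[5.1487 7.5024] v=[1.9307 -1.4512]
Step 5: x=[5.2820 7.3454] v=[0.5332 -0.6281]
Step 6: x=[5.0130 7.4305] v=[-1.0761 0.3402]
Step 7: x=[4.4195 7.7134] v=[-2.3739 1.1315]
Step 8: x=[3.6853 8.0846] v=[-2.9367 1.4846]
Max displacement = 1.2820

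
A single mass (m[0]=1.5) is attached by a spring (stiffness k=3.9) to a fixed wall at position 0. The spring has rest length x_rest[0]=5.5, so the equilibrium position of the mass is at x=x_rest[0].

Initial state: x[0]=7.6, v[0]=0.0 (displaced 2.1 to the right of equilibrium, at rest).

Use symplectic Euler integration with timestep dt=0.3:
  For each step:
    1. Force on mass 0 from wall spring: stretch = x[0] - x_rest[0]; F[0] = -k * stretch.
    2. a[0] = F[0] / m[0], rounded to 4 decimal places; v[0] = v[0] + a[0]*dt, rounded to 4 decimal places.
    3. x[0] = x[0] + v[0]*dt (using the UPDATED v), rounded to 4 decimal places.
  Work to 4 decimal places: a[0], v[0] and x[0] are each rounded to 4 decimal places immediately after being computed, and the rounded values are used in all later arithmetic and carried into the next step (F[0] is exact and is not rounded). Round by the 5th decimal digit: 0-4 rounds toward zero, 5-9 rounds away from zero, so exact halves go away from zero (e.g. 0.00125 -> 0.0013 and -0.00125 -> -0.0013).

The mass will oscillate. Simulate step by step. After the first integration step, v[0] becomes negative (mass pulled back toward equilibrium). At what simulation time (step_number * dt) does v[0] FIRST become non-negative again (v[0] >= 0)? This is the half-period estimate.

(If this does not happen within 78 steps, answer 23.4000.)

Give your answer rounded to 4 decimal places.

Answer: 2.1000

Derivation:
Step 0: x=[7.6000] v=[0.0000]
Step 1: x=[7.1086] v=[-1.6380]
Step 2: x=[6.2408] v=[-2.8927]
Step 3: x=[5.1997] v=[-3.4705]
Step 4: x=[4.2288] v=[-3.2363]
Step 5: x=[3.5554] v=[-2.2448]
Step 6: x=[3.3370] v=[-0.7280]
Step 7: x=[3.6247] v=[0.9591]
First v>=0 after going negative at step 7, time=2.1000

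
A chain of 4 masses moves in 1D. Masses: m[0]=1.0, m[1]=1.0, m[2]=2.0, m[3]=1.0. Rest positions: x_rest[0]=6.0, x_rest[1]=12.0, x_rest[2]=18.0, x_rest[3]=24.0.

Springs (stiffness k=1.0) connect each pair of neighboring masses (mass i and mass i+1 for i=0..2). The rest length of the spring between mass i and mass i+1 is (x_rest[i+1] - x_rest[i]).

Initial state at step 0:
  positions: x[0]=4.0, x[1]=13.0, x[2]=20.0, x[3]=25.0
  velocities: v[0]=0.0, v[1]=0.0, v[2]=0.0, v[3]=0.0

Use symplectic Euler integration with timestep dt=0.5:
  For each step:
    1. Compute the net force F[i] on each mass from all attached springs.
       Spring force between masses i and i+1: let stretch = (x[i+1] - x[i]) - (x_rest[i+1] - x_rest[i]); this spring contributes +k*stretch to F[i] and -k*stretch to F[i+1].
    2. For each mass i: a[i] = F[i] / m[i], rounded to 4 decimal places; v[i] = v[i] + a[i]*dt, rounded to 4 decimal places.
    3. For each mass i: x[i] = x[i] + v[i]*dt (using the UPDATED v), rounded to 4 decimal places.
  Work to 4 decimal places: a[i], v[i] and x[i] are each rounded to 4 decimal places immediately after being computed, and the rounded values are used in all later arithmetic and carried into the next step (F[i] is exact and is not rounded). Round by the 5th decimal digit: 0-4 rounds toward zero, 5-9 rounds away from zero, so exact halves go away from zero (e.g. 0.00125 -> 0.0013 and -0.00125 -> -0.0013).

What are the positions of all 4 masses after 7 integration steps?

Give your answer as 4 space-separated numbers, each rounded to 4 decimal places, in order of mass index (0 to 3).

Answer: 8.0987 14.3238 18.0700 23.4384

Derivation:
Step 0: x=[4.0000 13.0000 20.0000 25.0000] v=[0.0000 0.0000 0.0000 0.0000]
Step 1: x=[4.7500 12.5000 19.7500 25.2500] v=[1.5000 -1.0000 -0.5000 0.5000]
Step 2: x=[5.9375 11.8750 19.2813 25.6250] v=[2.3750 -1.2500 -0.9375 0.7500]
Step 3: x=[7.1094 11.6172 18.6797 25.9141] v=[2.3438 -0.5156 -1.2032 0.5782]
Step 4: x=[7.9083 11.9981 18.0996 25.8946] v=[1.5977 0.7618 -1.1602 -0.0390]
Step 5: x=[8.2296 12.8820 17.7312 25.4264] v=[0.6426 1.7677 -0.7368 -0.9365]
Step 6: x=[8.2140 13.8151 17.7186 24.5344] v=[-0.0312 1.8661 -0.0253 -1.7841]
Step 7: x=[8.0987 14.3238 18.0700 23.4384] v=[-0.2307 1.0173 0.7028 -2.1920]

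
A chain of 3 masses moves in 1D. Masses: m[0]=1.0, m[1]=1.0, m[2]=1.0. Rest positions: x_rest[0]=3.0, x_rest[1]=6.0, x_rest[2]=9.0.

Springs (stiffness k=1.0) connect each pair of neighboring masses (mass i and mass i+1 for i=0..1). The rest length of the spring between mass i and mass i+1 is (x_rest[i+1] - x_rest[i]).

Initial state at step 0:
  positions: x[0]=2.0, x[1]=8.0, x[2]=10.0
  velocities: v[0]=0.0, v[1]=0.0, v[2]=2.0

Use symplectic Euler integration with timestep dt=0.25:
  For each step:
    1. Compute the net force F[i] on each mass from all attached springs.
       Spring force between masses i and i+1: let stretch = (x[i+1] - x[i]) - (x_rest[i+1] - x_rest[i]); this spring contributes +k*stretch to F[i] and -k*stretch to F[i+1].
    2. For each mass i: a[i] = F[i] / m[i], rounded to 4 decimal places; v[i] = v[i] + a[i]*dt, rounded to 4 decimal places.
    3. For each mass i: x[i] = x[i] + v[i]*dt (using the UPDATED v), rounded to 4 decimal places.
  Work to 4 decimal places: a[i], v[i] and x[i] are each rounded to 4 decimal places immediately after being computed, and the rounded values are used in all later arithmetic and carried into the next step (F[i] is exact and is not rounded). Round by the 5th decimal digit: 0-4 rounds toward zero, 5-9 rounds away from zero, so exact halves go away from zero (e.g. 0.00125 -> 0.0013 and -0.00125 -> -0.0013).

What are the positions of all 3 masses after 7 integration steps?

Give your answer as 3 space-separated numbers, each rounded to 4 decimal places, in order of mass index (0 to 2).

Step 0: x=[2.0000 8.0000 10.0000] v=[0.0000 0.0000 2.0000]
Step 1: x=[2.1875 7.7500 10.5625] v=[0.7500 -1.0000 2.2500]
Step 2: x=[2.5352 7.3281 11.1367] v=[1.3906 -1.6875 2.2969]
Step 3: x=[2.9949 6.8447 11.6604] v=[1.8388 -1.9336 2.0948]
Step 4: x=[3.5077 6.4217 12.0706] v=[2.0513 -1.6921 1.6409]
Step 5: x=[4.0152 6.1696 12.3153] v=[2.0298 -1.0084 0.9787]
Step 6: x=[4.4698 6.1670 12.3634] v=[1.8184 -0.0106 0.1923]
Step 7: x=[4.8430 6.4456 12.2117] v=[1.4927 1.1142 -0.6068]

Answer: 4.8430 6.4456 12.2117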